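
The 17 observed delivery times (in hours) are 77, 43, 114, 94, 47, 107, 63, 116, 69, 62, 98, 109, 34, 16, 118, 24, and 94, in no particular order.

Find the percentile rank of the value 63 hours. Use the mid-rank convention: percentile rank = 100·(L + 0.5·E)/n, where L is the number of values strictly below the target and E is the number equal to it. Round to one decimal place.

38.2

Sorted: 16, 24, 34, 43, 47, 62, 63, 69, 77, 94, 94, 98, 107, 109, 114, 116, 118.
Count below 63: L = 6; count equal: E = 1; n = 17.
Percentile rank = 100·(6 + 0.5·1)/17 = 100·6.5/17 = 38.24.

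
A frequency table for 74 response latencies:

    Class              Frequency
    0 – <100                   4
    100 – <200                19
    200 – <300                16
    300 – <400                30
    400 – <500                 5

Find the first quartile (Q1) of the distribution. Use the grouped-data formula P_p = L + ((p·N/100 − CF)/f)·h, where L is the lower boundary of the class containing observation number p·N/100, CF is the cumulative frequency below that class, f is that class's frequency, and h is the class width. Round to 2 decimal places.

N = 74; target position k = 25/100 · 74 = 18.5.
Cumulative frequencies: 4, 23, 39, 69, 74.
Observation 18.5 falls in the class 100 – <200.
L = 100, CF = 4, f = 19, h = 100.
P25 = 100 + ((18.5 − 4)/19)·100 = 100 + 76.3158 = 176.316.

176.32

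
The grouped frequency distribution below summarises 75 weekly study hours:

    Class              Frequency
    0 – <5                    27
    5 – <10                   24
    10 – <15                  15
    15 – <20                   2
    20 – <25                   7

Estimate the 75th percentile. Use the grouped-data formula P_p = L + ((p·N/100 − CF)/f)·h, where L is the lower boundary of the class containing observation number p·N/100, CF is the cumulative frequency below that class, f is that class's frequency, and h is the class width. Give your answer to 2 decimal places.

11.75

N = 75; target position k = 75/100 · 75 = 56.25.
Cumulative frequencies: 27, 51, 66, 68, 75.
Observation 56.25 falls in the class 10 – <15.
L = 10, CF = 51, f = 15, h = 5.
P75 = 10 + ((56.25 − 51)/15)·5 = 10 + 1.75 = 11.75.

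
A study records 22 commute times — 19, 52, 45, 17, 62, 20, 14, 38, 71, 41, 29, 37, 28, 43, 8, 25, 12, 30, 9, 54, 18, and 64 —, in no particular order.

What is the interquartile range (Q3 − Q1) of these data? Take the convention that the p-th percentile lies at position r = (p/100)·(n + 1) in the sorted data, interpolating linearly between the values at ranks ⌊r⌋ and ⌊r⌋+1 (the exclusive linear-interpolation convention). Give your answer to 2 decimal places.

29.00

Sorted: 8, 9, 12, 14, 17, 18, 19, 20, 25, 28, 29, 30, 37, 38, 41, 43, 45, 52, 54, 62, 64, 71.
n = 22.
P25: r = 5.75; ranks 5–6 are 17, 18; interpolating gives 17.75.
P75: r = 17.25; ranks 17–18 are 45, 52; interpolating gives 46.75.
Difference: 46.75 − 17.75 = 29.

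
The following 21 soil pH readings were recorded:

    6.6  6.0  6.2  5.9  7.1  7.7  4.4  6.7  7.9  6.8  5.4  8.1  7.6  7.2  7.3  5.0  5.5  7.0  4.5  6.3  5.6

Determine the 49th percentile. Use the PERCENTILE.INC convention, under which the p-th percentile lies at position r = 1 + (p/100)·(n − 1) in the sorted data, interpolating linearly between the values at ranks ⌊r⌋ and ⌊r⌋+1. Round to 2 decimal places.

Sorted: 4.4, 4.5, 5.0, 5.4, 5.5, 5.6, 5.9, 6.0, 6.2, 6.3, 6.6, 6.7, 6.8, 7.0, 7.1, 7.2, 7.3, 7.6, 7.7, 7.9, 8.1.
n = 21.
r = 1 + (49/100)·(21 − 1) = 1 + 9.8 = 10.8.
Rank 10 is 6.3 and rank 11 is 6.6.
Interpolate: 6.3 + 0.8·(6.6 − 6.3) = 6.3 + 0.8·0.3 = 6.54.

6.54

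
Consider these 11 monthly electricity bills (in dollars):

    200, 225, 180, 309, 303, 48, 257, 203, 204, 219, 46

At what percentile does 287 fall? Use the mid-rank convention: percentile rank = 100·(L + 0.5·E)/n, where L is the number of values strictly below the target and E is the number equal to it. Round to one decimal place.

Sorted: 46, 48, 180, 200, 203, 204, 219, 225, 257, 303, 309.
Count below 287: L = 9; count equal: E = 0; n = 11.
Percentile rank = 100·(9 + 0.5·0)/11 = 100·9/11 = 81.82.

81.8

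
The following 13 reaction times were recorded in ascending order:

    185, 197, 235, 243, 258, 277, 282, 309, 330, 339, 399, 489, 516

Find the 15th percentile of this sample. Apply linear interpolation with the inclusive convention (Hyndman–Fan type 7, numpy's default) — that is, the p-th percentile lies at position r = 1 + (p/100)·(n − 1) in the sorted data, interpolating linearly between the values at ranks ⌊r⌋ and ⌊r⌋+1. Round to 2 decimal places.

227.40

n = 13.
r = 1 + (15/100)·(13 − 1) = 1 + 1.8 = 2.8.
Rank 2 is 197 and rank 3 is 235.
Interpolate: 197 + 0.8·(235 − 197) = 197 + 0.8·38 = 227.4.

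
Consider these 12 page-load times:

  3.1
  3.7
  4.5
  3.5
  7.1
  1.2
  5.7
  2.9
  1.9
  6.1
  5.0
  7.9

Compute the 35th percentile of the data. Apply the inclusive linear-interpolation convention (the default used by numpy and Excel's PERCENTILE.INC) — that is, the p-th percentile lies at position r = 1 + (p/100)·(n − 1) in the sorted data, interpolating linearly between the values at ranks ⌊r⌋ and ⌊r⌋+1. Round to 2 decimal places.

3.44

Sorted: 1.2, 1.9, 2.9, 3.1, 3.5, 3.7, 4.5, 5.0, 5.7, 6.1, 7.1, 7.9.
n = 12.
r = 1 + (35/100)·(12 − 1) = 1 + 3.85 = 4.85.
Rank 4 is 3.1 and rank 5 is 3.5.
Interpolate: 3.1 + 0.85·(3.5 − 3.1) = 3.1 + 0.85·0.4 = 3.44.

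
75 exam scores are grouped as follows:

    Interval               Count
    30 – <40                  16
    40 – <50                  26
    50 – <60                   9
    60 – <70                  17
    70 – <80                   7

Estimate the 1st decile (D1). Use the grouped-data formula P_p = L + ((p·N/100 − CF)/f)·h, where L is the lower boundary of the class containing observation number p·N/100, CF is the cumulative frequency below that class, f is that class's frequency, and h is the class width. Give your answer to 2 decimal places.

N = 75; target position k = 10/100 · 75 = 7.5.
Cumulative frequencies: 16, 42, 51, 68, 75.
Observation 7.5 falls in the class 30 – <40.
L = 30, CF = 0, f = 16, h = 10.
P10 = 30 + ((7.5 − 0)/16)·10 = 30 + 4.6875 = 34.6875.

34.69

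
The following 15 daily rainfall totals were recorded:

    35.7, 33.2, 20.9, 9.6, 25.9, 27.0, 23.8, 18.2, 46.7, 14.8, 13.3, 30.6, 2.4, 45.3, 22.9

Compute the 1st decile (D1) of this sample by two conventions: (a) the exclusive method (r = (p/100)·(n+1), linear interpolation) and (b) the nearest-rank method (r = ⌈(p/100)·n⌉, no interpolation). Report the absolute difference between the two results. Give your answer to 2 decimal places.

2.88

Sorted: 2.4, 9.6, 13.3, 14.8, 18.2, 20.9, 22.9, 23.8, 25.9, 27.0, 30.6, 33.2, 35.7, 45.3, 46.7.
n = 15.
(a) r = 1.6; between ranks 1 (2.4) and 2 (9.6): 6.72.
(b) the nearest-rank method: rank 2 → 9.6.
|6.72 − 9.6| = 2.88.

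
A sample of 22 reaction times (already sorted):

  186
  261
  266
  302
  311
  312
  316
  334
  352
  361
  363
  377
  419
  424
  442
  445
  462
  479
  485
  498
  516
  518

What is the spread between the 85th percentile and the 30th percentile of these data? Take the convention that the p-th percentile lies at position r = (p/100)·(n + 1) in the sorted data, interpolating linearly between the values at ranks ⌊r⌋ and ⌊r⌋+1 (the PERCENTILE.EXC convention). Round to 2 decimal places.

n = 22.
P30: r = 6.9; ranks 6–7 are 312, 316; interpolating gives 315.6.
P85: r = 19.55; ranks 19–20 are 485, 498; interpolating gives 492.15.
Difference: 492.15 − 315.6 = 176.55.

176.55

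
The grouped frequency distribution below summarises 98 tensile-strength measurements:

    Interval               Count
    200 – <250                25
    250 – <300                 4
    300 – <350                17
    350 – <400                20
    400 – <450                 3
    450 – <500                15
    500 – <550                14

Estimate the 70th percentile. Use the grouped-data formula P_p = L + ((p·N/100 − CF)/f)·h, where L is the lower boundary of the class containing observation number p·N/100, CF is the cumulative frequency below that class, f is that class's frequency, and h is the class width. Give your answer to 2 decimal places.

443.33

N = 98; target position k = 70/100 · 98 = 68.6.
Cumulative frequencies: 25, 29, 46, 66, 69, 84, 98.
Observation 68.6 falls in the class 400 – <450.
L = 400, CF = 66, f = 3, h = 50.
P70 = 400 + ((68.6 − 66)/3)·50 = 400 + 43.3333 = 443.333.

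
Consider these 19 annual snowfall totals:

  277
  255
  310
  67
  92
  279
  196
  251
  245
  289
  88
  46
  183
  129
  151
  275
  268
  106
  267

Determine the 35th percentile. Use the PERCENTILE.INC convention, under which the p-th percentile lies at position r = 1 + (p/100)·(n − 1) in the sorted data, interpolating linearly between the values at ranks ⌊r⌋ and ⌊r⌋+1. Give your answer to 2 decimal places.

Sorted: 46, 67, 88, 92, 106, 129, 151, 183, 196, 245, 251, 255, 267, 268, 275, 277, 279, 289, 310.
n = 19.
r = 1 + (35/100)·(19 − 1) = 1 + 6.3 = 7.3.
Rank 7 is 151 and rank 8 is 183.
Interpolate: 151 + 0.3·(183 − 151) = 151 + 0.3·32 = 160.6.

160.60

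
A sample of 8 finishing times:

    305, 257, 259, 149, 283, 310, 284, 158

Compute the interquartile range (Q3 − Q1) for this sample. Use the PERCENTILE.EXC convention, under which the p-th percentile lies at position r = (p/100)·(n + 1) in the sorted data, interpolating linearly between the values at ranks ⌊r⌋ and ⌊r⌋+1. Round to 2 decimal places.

117.00

Sorted: 149, 158, 257, 259, 283, 284, 305, 310.
n = 8.
P25: r = 2.25; ranks 2–3 are 158, 257; interpolating gives 182.75.
P75: r = 6.75; ranks 6–7 are 284, 305; interpolating gives 299.75.
Difference: 299.75 − 182.75 = 117.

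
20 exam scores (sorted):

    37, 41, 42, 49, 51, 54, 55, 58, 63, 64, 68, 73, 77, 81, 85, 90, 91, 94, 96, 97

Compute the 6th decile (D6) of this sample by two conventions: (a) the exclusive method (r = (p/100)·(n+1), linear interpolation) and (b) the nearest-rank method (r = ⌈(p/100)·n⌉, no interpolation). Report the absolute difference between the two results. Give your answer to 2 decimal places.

2.40

n = 20.
(a) r = 12.6; between ranks 12 (73) and 13 (77): 75.4.
(b) the nearest-rank method: rank 12 → 73.
|75.4 − 73| = 2.4.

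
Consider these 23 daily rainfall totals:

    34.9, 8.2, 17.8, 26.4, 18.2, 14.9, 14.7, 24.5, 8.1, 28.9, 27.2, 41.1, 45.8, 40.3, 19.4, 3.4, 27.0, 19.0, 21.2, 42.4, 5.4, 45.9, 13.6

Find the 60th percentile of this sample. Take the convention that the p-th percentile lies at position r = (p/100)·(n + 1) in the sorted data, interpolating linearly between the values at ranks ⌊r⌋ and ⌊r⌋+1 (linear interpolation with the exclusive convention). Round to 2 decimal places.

26.64

Sorted: 3.4, 5.4, 8.1, 8.2, 13.6, 14.7, 14.9, 17.8, 18.2, 19.0, 19.4, 21.2, 24.5, 26.4, 27.0, 27.2, 28.9, 34.9, 40.3, 41.1, 42.4, 45.8, 45.9.
n = 23.
r = (60/100)·(23 + 1) = 14.4.
Rank 14 is 26.4 and rank 15 is 27.0.
Interpolate: 26.4 + 0.4·(27.0 − 26.4) = 26.4 + 0.4·0.6 = 26.64.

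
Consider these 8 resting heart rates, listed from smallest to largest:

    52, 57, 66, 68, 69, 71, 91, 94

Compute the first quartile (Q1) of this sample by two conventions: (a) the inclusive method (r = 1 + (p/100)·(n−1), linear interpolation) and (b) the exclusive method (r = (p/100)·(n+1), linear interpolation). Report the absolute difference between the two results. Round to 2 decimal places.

4.50

n = 8.
(a) r = 2.75; between ranks 2 (57) and 3 (66): 63.75.
(b) r = 2.25; between ranks 2 (57) and 3 (66): 59.25.
|63.75 − 59.25| = 4.5.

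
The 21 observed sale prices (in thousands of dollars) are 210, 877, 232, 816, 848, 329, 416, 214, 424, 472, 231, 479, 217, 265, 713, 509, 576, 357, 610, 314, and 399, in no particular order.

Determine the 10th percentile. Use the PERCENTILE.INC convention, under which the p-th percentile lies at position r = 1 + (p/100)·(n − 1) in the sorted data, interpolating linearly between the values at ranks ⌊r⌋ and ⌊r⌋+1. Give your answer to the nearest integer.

217

Sorted: 210, 214, 217, 231, 232, 265, 314, 329, 357, 399, 416, 424, 472, 479, 509, 576, 610, 713, 816, 848, 877.
n = 21.
r = 1 + (10/100)·(21 − 1) = 1 + 2 = 3.
r is an integer, so P10 is the value at rank 3: 217.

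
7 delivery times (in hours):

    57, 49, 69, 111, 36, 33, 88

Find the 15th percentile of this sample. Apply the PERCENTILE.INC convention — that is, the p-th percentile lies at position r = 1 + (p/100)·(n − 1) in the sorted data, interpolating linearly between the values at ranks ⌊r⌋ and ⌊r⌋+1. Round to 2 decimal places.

35.70

Sorted: 33, 36, 49, 57, 69, 88, 111.
n = 7.
r = 1 + (15/100)·(7 − 1) = 1 + 0.9 = 1.9.
Rank 1 is 33 and rank 2 is 36.
Interpolate: 33 + 0.9·(36 − 33) = 33 + 0.9·3 = 35.7.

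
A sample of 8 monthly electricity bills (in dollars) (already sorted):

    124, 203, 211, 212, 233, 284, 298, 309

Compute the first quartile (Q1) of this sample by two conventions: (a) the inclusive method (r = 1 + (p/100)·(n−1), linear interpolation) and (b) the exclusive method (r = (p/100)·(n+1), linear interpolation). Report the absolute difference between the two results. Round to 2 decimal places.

4.00

n = 8.
(a) r = 2.75; between ranks 2 (203) and 3 (211): 209.
(b) r = 2.25; between ranks 2 (203) and 3 (211): 205.
|209 − 205| = 4.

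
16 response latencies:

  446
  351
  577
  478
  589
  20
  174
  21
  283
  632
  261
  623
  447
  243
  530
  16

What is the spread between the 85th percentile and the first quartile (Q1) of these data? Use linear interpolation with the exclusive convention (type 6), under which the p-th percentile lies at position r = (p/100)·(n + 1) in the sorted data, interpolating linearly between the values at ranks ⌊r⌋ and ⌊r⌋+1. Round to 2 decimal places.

413.05

Sorted: 16, 20, 21, 174, 243, 261, 283, 351, 446, 447, 478, 530, 577, 589, 623, 632.
n = 16.
P25: r = 4.25; ranks 4–5 are 174, 243; interpolating gives 191.25.
P85: r = 14.45; ranks 14–15 are 589, 623; interpolating gives 604.3.
Difference: 604.3 − 191.25 = 413.05.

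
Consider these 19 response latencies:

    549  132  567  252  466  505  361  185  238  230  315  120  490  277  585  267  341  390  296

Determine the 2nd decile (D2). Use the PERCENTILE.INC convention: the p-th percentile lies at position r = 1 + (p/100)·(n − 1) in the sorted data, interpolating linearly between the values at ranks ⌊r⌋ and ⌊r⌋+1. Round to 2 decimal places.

Sorted: 120, 132, 185, 230, 238, 252, 267, 277, 296, 315, 341, 361, 390, 466, 490, 505, 549, 567, 585.
n = 19.
r = 1 + (20/100)·(19 − 1) = 1 + 3.6 = 4.6.
Rank 4 is 230 and rank 5 is 238.
Interpolate: 230 + 0.6·(238 − 230) = 230 + 0.6·8 = 234.8.

234.80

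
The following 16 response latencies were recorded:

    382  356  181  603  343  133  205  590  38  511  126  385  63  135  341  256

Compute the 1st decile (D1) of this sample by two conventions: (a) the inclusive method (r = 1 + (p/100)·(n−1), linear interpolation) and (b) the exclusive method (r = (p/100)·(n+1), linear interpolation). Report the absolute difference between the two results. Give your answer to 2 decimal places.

Sorted: 38, 63, 126, 133, 135, 181, 205, 256, 341, 343, 356, 382, 385, 511, 590, 603.
n = 16.
(a) r = 2.5; between ranks 2 (63) and 3 (126): 94.5.
(b) r = 1.7; between ranks 1 (38) and 2 (63): 55.5.
|94.5 − 55.5| = 39.

39.00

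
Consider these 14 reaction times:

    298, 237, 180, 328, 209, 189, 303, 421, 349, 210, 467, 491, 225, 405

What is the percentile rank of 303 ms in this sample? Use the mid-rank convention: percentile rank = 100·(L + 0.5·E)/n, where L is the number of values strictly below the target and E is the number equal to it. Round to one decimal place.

53.6

Sorted: 180, 189, 209, 210, 225, 237, 298, 303, 328, 349, 405, 421, 467, 491.
Count below 303: L = 7; count equal: E = 1; n = 14.
Percentile rank = 100·(7 + 0.5·1)/14 = 100·7.5/14 = 53.57.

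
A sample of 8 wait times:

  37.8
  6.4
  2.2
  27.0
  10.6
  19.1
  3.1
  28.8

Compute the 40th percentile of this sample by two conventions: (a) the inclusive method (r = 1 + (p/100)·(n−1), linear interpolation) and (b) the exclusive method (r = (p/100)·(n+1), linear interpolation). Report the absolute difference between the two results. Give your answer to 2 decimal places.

0.84

Sorted: 2.2, 3.1, 6.4, 10.6, 19.1, 27.0, 28.8, 37.8.
n = 8.
(a) r = 3.8; between ranks 3 (6.4) and 4 (10.6): 9.76.
(b) r = 3.6; between ranks 3 (6.4) and 4 (10.6): 8.92.
|9.76 − 8.92| = 0.84.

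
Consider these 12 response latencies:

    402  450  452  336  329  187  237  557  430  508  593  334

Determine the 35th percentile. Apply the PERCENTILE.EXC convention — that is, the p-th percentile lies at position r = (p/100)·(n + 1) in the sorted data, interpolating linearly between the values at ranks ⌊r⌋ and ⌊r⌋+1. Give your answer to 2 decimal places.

335.10

Sorted: 187, 237, 329, 334, 336, 402, 430, 450, 452, 508, 557, 593.
n = 12.
r = (35/100)·(12 + 1) = 4.55.
Rank 4 is 334 and rank 5 is 336.
Interpolate: 334 + 0.55·(336 − 334) = 334 + 0.55·2 = 335.1.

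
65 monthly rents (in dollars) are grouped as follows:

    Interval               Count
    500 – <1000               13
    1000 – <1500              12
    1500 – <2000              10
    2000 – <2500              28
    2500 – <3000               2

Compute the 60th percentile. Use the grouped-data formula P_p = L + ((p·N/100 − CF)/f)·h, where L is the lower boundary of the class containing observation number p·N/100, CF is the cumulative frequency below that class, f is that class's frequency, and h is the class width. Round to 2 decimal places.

2071.43

N = 65; target position k = 60/100 · 65 = 39.
Cumulative frequencies: 13, 25, 35, 63, 65.
Observation 39 falls in the class 2000 – <2500.
L = 2000, CF = 35, f = 28, h = 500.
P60 = 2000 + ((39 − 35)/28)·500 = 2000 + 71.4286 = 2071.43.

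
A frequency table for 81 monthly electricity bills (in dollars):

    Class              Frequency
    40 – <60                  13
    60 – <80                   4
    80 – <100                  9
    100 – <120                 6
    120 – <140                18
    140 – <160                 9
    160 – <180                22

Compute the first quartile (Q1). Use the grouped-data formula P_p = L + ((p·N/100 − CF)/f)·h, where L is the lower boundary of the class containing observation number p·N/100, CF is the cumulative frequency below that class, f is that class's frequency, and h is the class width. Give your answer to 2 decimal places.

N = 81; target position k = 25/100 · 81 = 20.25.
Cumulative frequencies: 13, 17, 26, 32, 50, 59, 81.
Observation 20.25 falls in the class 80 – <100.
L = 80, CF = 17, f = 9, h = 20.
P25 = 80 + ((20.25 − 17)/9)·20 = 80 + 7.22222 = 87.2222.

87.22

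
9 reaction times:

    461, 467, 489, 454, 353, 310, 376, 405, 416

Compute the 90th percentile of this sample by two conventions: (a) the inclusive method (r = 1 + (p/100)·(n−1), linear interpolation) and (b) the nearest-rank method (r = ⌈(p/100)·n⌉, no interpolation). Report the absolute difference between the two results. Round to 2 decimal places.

Sorted: 310, 353, 376, 405, 416, 454, 461, 467, 489.
n = 9.
(a) r = 8.2; between ranks 8 (467) and 9 (489): 471.4.
(b) the nearest-rank method: rank 9 → 489.
|471.4 − 489| = 17.6.

17.60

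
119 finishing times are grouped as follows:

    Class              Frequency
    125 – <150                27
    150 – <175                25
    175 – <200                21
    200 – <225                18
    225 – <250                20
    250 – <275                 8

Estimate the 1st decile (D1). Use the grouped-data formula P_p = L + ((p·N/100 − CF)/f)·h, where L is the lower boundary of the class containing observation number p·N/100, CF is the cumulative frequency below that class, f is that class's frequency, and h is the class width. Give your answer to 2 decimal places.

136.02

N = 119; target position k = 10/100 · 119 = 11.9.
Cumulative frequencies: 27, 52, 73, 91, 111, 119.
Observation 11.9 falls in the class 125 – <150.
L = 125, CF = 0, f = 27, h = 25.
P10 = 125 + ((11.9 − 0)/27)·25 = 125 + 11.0185 = 136.019.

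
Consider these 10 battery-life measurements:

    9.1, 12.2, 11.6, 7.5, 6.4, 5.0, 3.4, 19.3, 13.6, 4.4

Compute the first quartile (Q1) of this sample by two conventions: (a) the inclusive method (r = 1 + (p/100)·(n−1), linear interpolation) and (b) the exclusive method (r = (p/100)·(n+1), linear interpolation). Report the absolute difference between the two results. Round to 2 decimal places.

Sorted: 3.4, 4.4, 5.0, 6.4, 7.5, 9.1, 11.6, 12.2, 13.6, 19.3.
n = 10.
(a) r = 3.25; between ranks 3 (5.0) and 4 (6.4): 5.35.
(b) r = 2.75; between ranks 2 (4.4) and 3 (5.0): 4.85.
|5.35 − 4.85| = 0.5.

0.50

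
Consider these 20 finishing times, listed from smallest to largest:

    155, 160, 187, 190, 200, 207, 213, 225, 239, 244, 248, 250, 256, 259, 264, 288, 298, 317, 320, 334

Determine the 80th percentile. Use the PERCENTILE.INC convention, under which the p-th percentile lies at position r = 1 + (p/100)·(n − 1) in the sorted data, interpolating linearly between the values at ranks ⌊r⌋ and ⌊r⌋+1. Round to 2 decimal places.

n = 20.
r = 1 + (80/100)·(20 − 1) = 1 + 15.2 = 16.2.
Rank 16 is 288 and rank 17 is 298.
Interpolate: 288 + 0.2·(298 − 288) = 288 + 0.2·10 = 290.

290.00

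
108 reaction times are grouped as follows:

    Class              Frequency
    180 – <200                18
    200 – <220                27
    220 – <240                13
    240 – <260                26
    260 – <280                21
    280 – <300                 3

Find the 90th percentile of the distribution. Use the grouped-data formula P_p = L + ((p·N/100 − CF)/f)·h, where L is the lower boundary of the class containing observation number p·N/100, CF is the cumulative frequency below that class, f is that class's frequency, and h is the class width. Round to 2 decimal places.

272.57

N = 108; target position k = 90/100 · 108 = 97.2.
Cumulative frequencies: 18, 45, 58, 84, 105, 108.
Observation 97.2 falls in the class 260 – <280.
L = 260, CF = 84, f = 21, h = 20.
P90 = 260 + ((97.2 − 84)/21)·20 = 260 + 12.5714 = 272.571.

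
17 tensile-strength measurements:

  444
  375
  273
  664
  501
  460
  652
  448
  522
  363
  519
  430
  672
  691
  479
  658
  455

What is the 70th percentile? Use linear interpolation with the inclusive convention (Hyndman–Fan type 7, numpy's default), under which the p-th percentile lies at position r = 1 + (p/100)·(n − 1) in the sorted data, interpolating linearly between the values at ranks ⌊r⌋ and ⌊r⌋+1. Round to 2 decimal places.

548.00

Sorted: 273, 363, 375, 430, 444, 448, 455, 460, 479, 501, 519, 522, 652, 658, 664, 672, 691.
n = 17.
r = 1 + (70/100)·(17 − 1) = 1 + 11.2 = 12.2.
Rank 12 is 522 and rank 13 is 652.
Interpolate: 522 + 0.2·(652 − 522) = 522 + 0.2·130 = 548.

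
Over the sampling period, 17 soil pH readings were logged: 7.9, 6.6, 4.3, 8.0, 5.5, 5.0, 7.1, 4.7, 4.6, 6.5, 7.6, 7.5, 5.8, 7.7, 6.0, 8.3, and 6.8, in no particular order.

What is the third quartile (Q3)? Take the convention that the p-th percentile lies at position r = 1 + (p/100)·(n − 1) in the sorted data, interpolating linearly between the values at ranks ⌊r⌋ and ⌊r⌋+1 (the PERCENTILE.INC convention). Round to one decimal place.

7.6

Sorted: 4.3, 4.6, 4.7, 5.0, 5.5, 5.8, 6.0, 6.5, 6.6, 6.8, 7.1, 7.5, 7.6, 7.7, 7.9, 8.0, 8.3.
n = 17.
r = 1 + (75/100)·(17 − 1) = 1 + 12 = 13.
r is an integer, so P75 is the value at rank 13: 7.6.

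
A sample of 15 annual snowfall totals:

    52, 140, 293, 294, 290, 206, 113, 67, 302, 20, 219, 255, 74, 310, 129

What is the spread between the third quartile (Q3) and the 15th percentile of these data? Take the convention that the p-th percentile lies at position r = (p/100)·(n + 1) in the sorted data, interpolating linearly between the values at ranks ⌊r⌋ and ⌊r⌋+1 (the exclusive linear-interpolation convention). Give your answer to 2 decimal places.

235.00

Sorted: 20, 52, 67, 74, 113, 129, 140, 206, 219, 255, 290, 293, 294, 302, 310.
n = 15.
P15: r = 2.4; ranks 2–3 are 52, 67; interpolating gives 58.
P75: r = 12 (integer) → 293.
Difference: 293 − 58 = 235.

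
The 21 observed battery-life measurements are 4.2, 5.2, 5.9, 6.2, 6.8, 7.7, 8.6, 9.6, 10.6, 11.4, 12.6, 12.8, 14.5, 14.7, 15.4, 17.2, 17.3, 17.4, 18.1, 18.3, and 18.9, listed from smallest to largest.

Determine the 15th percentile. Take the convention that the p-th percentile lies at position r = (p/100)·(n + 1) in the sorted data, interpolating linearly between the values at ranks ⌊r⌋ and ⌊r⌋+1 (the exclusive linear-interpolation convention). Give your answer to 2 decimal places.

n = 21.
r = (15/100)·(21 + 1) = 3.3.
Rank 3 is 5.9 and rank 4 is 6.2.
Interpolate: 5.9 + 0.3·(6.2 − 5.9) = 5.9 + 0.3·0.3 = 5.99.

5.99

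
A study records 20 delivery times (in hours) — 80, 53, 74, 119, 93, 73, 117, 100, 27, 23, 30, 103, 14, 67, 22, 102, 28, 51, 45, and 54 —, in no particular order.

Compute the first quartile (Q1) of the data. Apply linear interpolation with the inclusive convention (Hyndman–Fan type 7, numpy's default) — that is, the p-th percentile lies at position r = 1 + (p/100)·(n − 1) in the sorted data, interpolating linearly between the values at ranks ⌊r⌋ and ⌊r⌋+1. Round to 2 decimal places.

29.50

Sorted: 14, 22, 23, 27, 28, 30, 45, 51, 53, 54, 67, 73, 74, 80, 93, 100, 102, 103, 117, 119.
n = 20.
r = 1 + (25/100)·(20 − 1) = 1 + 4.75 = 5.75.
Rank 5 is 28 and rank 6 is 30.
Interpolate: 28 + 0.75·(30 − 28) = 28 + 0.75·2 = 29.5.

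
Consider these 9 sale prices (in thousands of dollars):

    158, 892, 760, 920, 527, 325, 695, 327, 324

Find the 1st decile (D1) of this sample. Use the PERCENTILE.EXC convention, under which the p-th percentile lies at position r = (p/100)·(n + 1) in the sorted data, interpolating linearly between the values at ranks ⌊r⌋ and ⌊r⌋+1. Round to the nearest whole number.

158

Sorted: 158, 324, 325, 327, 527, 695, 760, 892, 920.
n = 9.
r = (10/100)·(9 + 1) = 1.
r is an integer, so P10 is the value at rank 1: 158.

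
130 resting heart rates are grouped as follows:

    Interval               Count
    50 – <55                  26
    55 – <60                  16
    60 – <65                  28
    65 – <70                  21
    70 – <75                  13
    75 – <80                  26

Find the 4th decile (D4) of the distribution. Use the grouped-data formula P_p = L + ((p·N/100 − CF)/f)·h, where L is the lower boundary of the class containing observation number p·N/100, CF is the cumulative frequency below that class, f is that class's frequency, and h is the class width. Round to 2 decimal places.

N = 130; target position k = 40/100 · 130 = 52.
Cumulative frequencies: 26, 42, 70, 91, 104, 130.
Observation 52 falls in the class 60 – <65.
L = 60, CF = 42, f = 28, h = 5.
P40 = 60 + ((52 − 42)/28)·5 = 60 + 1.78571 = 61.7857.

61.79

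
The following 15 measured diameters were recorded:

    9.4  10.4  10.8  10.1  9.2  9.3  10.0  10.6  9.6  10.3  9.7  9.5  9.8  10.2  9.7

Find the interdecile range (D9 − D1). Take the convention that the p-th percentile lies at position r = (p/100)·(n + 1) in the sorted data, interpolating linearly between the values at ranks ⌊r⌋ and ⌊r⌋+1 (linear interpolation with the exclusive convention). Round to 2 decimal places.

1.42

Sorted: 9.2, 9.3, 9.4, 9.5, 9.6, 9.7, 9.7, 9.8, 10.0, 10.1, 10.2, 10.3, 10.4, 10.6, 10.8.
n = 15.
P10: r = 1.6; ranks 1–2 are 9.2, 9.3; interpolating gives 9.26.
P90: r = 14.4; ranks 14–15 are 10.6, 10.8; interpolating gives 10.68.
Difference: 10.68 − 9.26 = 1.42.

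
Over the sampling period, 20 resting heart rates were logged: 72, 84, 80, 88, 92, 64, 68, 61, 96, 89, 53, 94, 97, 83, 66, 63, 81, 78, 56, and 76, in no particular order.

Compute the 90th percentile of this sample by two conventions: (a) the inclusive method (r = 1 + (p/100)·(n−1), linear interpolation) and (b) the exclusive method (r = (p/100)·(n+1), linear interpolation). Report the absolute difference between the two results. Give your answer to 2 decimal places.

1.60

Sorted: 53, 56, 61, 63, 64, 66, 68, 72, 76, 78, 80, 81, 83, 84, 88, 89, 92, 94, 96, 97.
n = 20.
(a) r = 18.1; between ranks 18 (94) and 19 (96): 94.2.
(b) r = 18.9; between ranks 18 (94) and 19 (96): 95.8.
|94.2 − 95.8| = 1.6.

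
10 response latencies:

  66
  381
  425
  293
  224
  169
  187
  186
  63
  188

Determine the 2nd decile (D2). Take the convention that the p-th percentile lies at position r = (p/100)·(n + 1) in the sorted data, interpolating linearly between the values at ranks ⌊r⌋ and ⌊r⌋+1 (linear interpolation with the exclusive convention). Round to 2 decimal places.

Sorted: 63, 66, 169, 186, 187, 188, 224, 293, 381, 425.
n = 10.
r = (20/100)·(10 + 1) = 2.2.
Rank 2 is 66 and rank 3 is 169.
Interpolate: 66 + 0.2·(169 − 66) = 66 + 0.2·103 = 86.6.

86.60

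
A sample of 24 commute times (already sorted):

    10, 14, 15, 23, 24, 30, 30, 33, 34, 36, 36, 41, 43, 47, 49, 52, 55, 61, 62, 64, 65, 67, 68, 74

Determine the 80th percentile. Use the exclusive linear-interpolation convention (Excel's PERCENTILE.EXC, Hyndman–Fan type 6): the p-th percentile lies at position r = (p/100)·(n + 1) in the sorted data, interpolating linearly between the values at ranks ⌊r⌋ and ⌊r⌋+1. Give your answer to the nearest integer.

n = 24.
r = (80/100)·(24 + 1) = 20.
r is an integer, so P80 is the value at rank 20: 64.

64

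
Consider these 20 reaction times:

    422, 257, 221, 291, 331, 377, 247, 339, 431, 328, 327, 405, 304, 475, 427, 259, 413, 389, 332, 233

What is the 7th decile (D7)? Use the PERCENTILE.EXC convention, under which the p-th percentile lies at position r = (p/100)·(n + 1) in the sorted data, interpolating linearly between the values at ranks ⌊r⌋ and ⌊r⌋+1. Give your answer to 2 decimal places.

Sorted: 221, 233, 247, 257, 259, 291, 304, 327, 328, 331, 332, 339, 377, 389, 405, 413, 422, 427, 431, 475.
n = 20.
r = (70/100)·(20 + 1) = 14.7.
Rank 14 is 389 and rank 15 is 405.
Interpolate: 389 + 0.7·(405 − 389) = 389 + 0.7·16 = 400.2.

400.20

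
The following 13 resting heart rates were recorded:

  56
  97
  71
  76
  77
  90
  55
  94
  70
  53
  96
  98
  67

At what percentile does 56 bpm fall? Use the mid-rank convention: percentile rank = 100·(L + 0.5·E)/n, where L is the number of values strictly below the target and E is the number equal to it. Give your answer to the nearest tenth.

Sorted: 53, 55, 56, 67, 70, 71, 76, 77, 90, 94, 96, 97, 98.
Count below 56: L = 2; count equal: E = 1; n = 13.
Percentile rank = 100·(2 + 0.5·1)/13 = 100·2.5/13 = 19.23.

19.2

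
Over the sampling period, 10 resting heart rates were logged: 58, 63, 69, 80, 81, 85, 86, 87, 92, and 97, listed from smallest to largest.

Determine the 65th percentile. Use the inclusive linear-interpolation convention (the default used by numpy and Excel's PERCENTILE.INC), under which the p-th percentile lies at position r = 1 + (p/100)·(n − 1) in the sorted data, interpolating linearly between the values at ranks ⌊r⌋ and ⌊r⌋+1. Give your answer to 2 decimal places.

n = 10.
r = 1 + (65/100)·(10 − 1) = 1 + 5.85 = 6.85.
Rank 6 is 85 and rank 7 is 86.
Interpolate: 85 + 0.85·(86 − 85) = 85 + 0.85·1 = 85.85.

85.85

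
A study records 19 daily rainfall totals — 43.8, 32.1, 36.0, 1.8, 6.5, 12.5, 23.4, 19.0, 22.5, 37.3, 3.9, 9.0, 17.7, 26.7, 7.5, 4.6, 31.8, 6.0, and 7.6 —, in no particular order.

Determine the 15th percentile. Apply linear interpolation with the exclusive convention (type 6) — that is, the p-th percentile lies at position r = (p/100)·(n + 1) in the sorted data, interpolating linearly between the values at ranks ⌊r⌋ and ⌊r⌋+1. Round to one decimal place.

Sorted: 1.8, 3.9, 4.6, 6.0, 6.5, 7.5, 7.6, 9.0, 12.5, 17.7, 19.0, 22.5, 23.4, 26.7, 31.8, 32.1, 36.0, 37.3, 43.8.
n = 19.
r = (15/100)·(19 + 1) = 3.
r is an integer, so P15 is the value at rank 3: 4.6.

4.6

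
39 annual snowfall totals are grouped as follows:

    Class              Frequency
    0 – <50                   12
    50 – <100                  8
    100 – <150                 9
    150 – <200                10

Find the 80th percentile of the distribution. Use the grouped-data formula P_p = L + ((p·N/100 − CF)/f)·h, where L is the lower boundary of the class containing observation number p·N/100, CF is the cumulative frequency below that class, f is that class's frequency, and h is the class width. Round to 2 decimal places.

N = 39; target position k = 80/100 · 39 = 31.2.
Cumulative frequencies: 12, 20, 29, 39.
Observation 31.2 falls in the class 150 – <200.
L = 150, CF = 29, f = 10, h = 50.
P80 = 150 + ((31.2 − 29)/10)·50 = 150 + 11 = 161.

161.00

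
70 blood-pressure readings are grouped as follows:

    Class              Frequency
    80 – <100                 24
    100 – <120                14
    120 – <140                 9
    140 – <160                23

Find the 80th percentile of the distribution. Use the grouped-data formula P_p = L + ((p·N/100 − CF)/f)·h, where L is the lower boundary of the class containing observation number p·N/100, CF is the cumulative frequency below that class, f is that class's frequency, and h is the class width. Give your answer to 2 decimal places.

N = 70; target position k = 80/100 · 70 = 56.
Cumulative frequencies: 24, 38, 47, 70.
Observation 56 falls in the class 140 – <160.
L = 140, CF = 47, f = 23, h = 20.
P80 = 140 + ((56 − 47)/23)·20 = 140 + 7.82609 = 147.826.

147.83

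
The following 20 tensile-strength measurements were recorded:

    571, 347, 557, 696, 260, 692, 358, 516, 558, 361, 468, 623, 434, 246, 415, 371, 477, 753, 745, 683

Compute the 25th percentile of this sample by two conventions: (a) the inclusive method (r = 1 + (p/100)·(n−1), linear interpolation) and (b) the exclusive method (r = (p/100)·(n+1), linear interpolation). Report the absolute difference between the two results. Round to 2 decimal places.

5.00

Sorted: 246, 260, 347, 358, 361, 371, 415, 434, 468, 477, 516, 557, 558, 571, 623, 683, 692, 696, 745, 753.
n = 20.
(a) r = 5.75; between ranks 5 (361) and 6 (371): 368.5.
(b) r = 5.25; between ranks 5 (361) and 6 (371): 363.5.
|368.5 − 363.5| = 5.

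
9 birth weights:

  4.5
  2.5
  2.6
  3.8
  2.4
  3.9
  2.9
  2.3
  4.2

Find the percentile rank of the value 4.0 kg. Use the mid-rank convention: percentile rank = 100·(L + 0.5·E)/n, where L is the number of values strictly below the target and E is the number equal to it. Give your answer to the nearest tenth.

77.8

Sorted: 2.3, 2.4, 2.5, 2.6, 2.9, 3.8, 3.9, 4.2, 4.5.
Count below 4.0: L = 7; count equal: E = 0; n = 9.
Percentile rank = 100·(7 + 0.5·0)/9 = 100·7/9 = 77.78.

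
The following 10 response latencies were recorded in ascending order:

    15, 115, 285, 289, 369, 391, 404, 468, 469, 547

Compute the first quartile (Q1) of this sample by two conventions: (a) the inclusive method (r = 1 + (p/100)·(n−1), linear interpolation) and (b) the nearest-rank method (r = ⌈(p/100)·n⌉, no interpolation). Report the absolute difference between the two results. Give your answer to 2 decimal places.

1.00

n = 10.
(a) r = 3.25; between ranks 3 (285) and 4 (289): 286.
(b) the nearest-rank method: rank 3 → 285.
|286 − 285| = 1.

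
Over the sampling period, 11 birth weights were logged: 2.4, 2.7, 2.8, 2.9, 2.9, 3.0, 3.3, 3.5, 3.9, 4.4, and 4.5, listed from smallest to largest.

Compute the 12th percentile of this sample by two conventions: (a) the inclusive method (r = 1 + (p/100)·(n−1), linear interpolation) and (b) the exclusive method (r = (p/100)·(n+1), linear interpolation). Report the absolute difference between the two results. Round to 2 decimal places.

n = 11.
(a) r = 2.2; between ranks 2 (2.7) and 3 (2.8): 2.72.
(b) r = 1.44; between ranks 1 (2.4) and 2 (2.7): 2.532.
|2.72 − 2.532| = 0.188.

0.19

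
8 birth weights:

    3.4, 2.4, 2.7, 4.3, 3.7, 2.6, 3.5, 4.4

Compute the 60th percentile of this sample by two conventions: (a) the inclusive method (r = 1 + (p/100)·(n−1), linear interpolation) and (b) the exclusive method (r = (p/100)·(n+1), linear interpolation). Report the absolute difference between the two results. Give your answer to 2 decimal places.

Sorted: 2.4, 2.6, 2.7, 3.4, 3.5, 3.7, 4.3, 4.4.
n = 8.
(a) r = 5.2; between ranks 5 (3.5) and 6 (3.7): 3.54.
(b) r = 5.4; between ranks 5 (3.5) and 6 (3.7): 3.58.
|3.54 − 3.58| = 0.04.

0.04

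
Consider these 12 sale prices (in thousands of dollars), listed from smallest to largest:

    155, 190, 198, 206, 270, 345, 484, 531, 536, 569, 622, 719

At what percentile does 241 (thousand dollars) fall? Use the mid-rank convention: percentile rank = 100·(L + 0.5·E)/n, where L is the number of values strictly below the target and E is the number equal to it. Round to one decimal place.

33.3

Count below 241: L = 4; count equal: E = 0; n = 12.
Percentile rank = 100·(4 + 0.5·0)/12 = 100·4/12 = 33.33.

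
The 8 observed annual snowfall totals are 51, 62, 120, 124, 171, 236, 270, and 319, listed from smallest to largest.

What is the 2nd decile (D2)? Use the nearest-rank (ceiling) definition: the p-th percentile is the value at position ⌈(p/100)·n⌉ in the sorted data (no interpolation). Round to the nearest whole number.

n = 8.
Position = ⌈20/100 · 8⌉ = ⌈1.6⌉ = 2.
The value at rank 2 is 62.

62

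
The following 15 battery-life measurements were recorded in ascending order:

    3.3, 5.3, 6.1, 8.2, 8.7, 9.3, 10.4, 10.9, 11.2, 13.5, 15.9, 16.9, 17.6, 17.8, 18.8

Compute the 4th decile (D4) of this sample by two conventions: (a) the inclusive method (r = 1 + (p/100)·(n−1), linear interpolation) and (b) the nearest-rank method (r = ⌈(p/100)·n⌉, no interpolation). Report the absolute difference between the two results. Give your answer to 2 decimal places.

n = 15.
(a) r = 6.6; between ranks 6 (9.3) and 7 (10.4): 9.96.
(b) the nearest-rank method: rank 6 → 9.3.
|9.96 − 9.3| = 0.66.

0.66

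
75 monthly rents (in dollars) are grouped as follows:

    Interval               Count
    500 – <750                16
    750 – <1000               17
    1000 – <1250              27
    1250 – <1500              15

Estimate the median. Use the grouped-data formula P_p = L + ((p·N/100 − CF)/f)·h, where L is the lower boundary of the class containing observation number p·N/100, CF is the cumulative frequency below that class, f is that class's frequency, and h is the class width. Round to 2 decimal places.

N = 75; target position k = 50/100 · 75 = 37.5.
Cumulative frequencies: 16, 33, 60, 75.
Observation 37.5 falls in the class 1000 – <1250.
L = 1000, CF = 33, f = 27, h = 250.
P50 = 1000 + ((37.5 − 33)/27)·250 = 1000 + 41.6667 = 1041.67.

1041.67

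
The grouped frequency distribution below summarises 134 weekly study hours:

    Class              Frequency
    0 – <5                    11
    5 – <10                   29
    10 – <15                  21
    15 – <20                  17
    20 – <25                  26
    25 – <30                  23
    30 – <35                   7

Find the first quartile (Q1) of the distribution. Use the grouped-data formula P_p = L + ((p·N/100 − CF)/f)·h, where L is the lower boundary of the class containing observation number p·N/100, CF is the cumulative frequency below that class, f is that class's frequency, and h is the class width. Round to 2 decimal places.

8.88

N = 134; target position k = 25/100 · 134 = 33.5.
Cumulative frequencies: 11, 40, 61, 78, 104, 127, 134.
Observation 33.5 falls in the class 5 – <10.
L = 5, CF = 11, f = 29, h = 5.
P25 = 5 + ((33.5 − 11)/29)·5 = 5 + 3.87931 = 8.87931.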